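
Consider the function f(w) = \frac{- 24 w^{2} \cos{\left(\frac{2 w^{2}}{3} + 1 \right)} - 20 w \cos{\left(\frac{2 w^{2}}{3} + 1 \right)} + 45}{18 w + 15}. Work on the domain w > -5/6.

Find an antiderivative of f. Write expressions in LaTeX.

An antiderivative is F(w) = \frac{5 \log{\left(3 w + \frac{5}{2} \right)}}{2} - \sin{\left(\frac{2 w^{2}}{3} + 1 \right)}.

A first test for any F(w): its w-derivative must equal f(w) identically.
Check: d/dw[\frac{5 \log{\left(3 w + \frac{5}{2} \right)}}{2} - \sin{\left(\frac{2 w^{2}}{3} + 1 \right)}] = \frac{- 24 w^{2} \cos{\left(\frac{2 w^{2}}{3} + 1 \right)} - 20 w \cos{\left(\frac{2 w^{2}}{3} + 1 \right)} + 45}{18 w + 15} = f(w).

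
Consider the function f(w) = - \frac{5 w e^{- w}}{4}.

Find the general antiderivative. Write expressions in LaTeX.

F(w) = \frac{\left(5 w + 5\right) e^{- w}}{4} + C

Recognize the product-rule pattern: f = u'v + uv' with u = \frac{5 w}{4} + \frac{5}{4}, v = e^{- w}, so integration by parts undoes it.
Check: d/dw[\frac{\left(5 w + 5\right) e^{- w}}{4}] = - \frac{5 w e^{- w}}{4} = f(w).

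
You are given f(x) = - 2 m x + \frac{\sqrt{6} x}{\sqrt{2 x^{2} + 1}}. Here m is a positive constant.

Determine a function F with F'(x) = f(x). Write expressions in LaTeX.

An antiderivative is F(x) = \frac{- 2 m x^{2} + \sqrt{6} \sqrt{2 x^{2} + 1}}{2}.

The integrand splits into summands that can be handled one at a time.
Check: d/dx[\frac{- 2 m x^{2} + \sqrt{6} \sqrt{2 x^{2} + 1}}{2}] = \frac{- 2 m x \sqrt{2 x^{2} + 1} + \sqrt{6} x}{\sqrt{2 x^{2} + 1}}, which equals f(x).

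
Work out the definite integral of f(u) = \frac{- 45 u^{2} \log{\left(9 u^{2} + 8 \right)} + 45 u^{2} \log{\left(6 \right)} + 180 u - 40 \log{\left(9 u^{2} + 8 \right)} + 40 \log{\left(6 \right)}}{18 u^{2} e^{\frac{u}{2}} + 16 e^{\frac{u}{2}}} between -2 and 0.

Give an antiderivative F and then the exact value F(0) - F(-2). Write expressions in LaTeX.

f has the shape v'r + vr' for v = 5 e^{- \frac{u}{2}} and r = \log{\left(\frac{3 u^{2}}{2} + \frac{4}{3} \right)} — it is the derivative of the product v*r.
F(u) = 5 e^{- \frac{u}{2}} \log{\left(\frac{3 u^{2}}{2} + \frac{4}{3} \right)} is an antiderivative of f.
Check: d/du[5 e^{- \frac{u}{2}} \log{\left(\frac{3 u^{2}}{2} + \frac{4}{3} \right)}] = \frac{- 45 u^{2} \log{\left(9 u^{2} + 8 \right)} + 45 u^{2} \log{\left(6 \right)} + 180 u - 40 \log{\left(9 u^{2} + 8 \right)} + 40 \log{\left(6 \right)}}{18 u^{2} e^{\frac{u}{2}} + 16 e^{\frac{u}{2}}} = f(u).
F(0) = 5 \log{\left(\frac{4}{3} \right)}; F(-2) = 5 e \log{\left(\frac{22}{3} \right)}.
Integral = F(0) - F(-2) = - 5 e \log{\left(\frac{22}{3} \right)} + 5 \log{\left(\frac{4}{3} \right)}.

Antiderivative: F(u) = 5 e^{- \frac{u}{2}} \log{\left(\frac{3 u^{2}}{2} + \frac{4}{3} \right)}; value = - 5 e \log{\left(\frac{22}{3} \right)} + 5 \log{\left(\frac{4}{3} \right)}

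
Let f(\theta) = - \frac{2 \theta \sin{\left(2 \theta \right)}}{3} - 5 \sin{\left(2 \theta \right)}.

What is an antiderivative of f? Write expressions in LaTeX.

Integrate term by term and add the pieces.
Check: d/d\theta[\frac{2 \theta \cos{\left(2 \theta \right)} - \sin{\left(2 \theta \right)} + 15 \cos{\left(2 \theta \right)}}{6}] = - \frac{2 \theta \sin{\left(2 \theta \right)}}{3} - 5 \sin{\left(2 \theta \right)} = f(\theta).

An antiderivative is F(\theta) = \frac{2 \theta \cos{\left(2 \theta \right)} - \sin{\left(2 \theta \right)} + 15 \cos{\left(2 \theta \right)}}{6}.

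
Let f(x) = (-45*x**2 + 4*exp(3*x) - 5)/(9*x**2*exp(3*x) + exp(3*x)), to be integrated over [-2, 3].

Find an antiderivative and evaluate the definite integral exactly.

Antiderivative: F(x) = (4*exp(3*x)*atan(3*x) + 5)*exp(-3*x)/3; value = -5*exp(6)/3 + 5*exp(-9)/3 + 4*atan(6)/3 + 4*atan(9)/3

For F(x) to be correct the identity F'(x) - f(x) = 0 must hold.
F(x) = (4*exp(3*x)*atan(3*x) + 5)*exp(-3*x)/3 is an antiderivative of f.
Check: d/dx[(4*exp(3*x)*atan(3*x) + 5)*exp(-3*x)/3] = (-45*x**2 + 4*exp(3*x) - 5)/(9*x**2*exp(3*x) + exp(3*x)) = f(x).
F(3) = 5*exp(-9)/3 + 4*atan(9)/3; F(-2) = -4*atan(6)/3 + 5*exp(6)/3.
Integral = F(3) - F(-2) = -5*exp(6)/3 + 5*exp(-9)/3 + 4*atan(6)/3 + 4*atan(9)/3.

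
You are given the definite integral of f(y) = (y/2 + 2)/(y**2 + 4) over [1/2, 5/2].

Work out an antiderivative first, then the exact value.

A first test for any F(y): its y-derivative must equal f(y) identically.
F(y) = log(y**2 + 4)/4 + atan(y/2) is an antiderivative of f.
Check: d/dy[log(y**2 + 4)/4 + atan(y/2)] = (y + 4)/(2*y**2 + 8), which equals f(y).
F(5/2) = log(41/4)/4 + atan(5/4); F(1/2) = atan(1/4) + log(17/4)/4.
Integral = F(5/2) - F(1/2) = -log(17/4)/4 - atan(1/4) + log(41/4)/4 + atan(5/4).

Antiderivative: F(y) = log(y**2 + 4)/4 + atan(y/2); value = -log(17/4)/4 - atan(1/4) + log(41/4)/4 + atan(5/4)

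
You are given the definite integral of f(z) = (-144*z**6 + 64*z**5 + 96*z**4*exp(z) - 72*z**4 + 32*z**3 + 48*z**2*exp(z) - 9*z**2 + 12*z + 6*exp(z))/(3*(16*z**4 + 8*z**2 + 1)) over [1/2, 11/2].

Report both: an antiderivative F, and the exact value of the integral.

For F(z) to be correct the identity F'(z) - f(z) = 0 must hold.
F(z) = -(12*z**5 - 8*z**4 + 3*z**3 - 24*z**2*exp(z) + 22*z**2 - 6*exp(z) + 7)/(3*(4*z**2 + 1)) is an antiderivative of f.
Check: d/dz[-(12*z**5 - 8*z**4 + 3*z**3 - 24*z**2*exp(z) + 22*z**2 - 6*exp(z) + 7)/(3*(4*z**2 + 1))] = (-144*z**6 + 64*z**5 + 96*z**4*exp(z) - 72*z**4 + 32*z**3 + 48*z**2*exp(z) - 9*z**2 + 12*z + 6*exp(z))/(48*z**4 + 24*z**2 + 3), which equals f(z).
F(11/2) = -72327/488 + 2*exp(11/2); F(1/2) = -17/8 + 2*exp(1/2).
Integral = F(11/2) - F(1/2) = -35645/244 - 2*exp(1/2) + 2*exp(11/2).

Antiderivative: F(z) = -(12*z**5 - 8*z**4 + 3*z**3 - 24*z**2*exp(z) + 22*z**2 - 6*exp(z) + 7)/(3*(4*z**2 + 1)); value = -35645/244 - 2*exp(1/2) + 2*exp(11/2)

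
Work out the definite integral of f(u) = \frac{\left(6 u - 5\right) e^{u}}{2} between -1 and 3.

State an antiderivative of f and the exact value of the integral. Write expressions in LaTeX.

Antiderivative: F(u) = 3 u e^{u} - \frac{11 e^{u}}{2}; value = \frac{17}{2 e} + \frac{7 e^{3}}{2}

f has the shape v'r + vr' for v = 3 u - \frac{11}{2} and r = e^{u} — it is the derivative of the product v*r.
F(u) = 3 u e^{u} - \frac{11 e^{u}}{2} is an antiderivative of f.
Check: d/du[3 u e^{u} - \frac{11 e^{u}}{2}] = 3 u e^{u} - \frac{5 e^{u}}{2}, which equals f(u).
F(3) = \frac{7 e^{3}}{2}; F(-1) = - \frac{17}{2 e}.
Integral = F(3) - F(-1) = \frac{17}{2 e} + \frac{7 e^{3}}{2}.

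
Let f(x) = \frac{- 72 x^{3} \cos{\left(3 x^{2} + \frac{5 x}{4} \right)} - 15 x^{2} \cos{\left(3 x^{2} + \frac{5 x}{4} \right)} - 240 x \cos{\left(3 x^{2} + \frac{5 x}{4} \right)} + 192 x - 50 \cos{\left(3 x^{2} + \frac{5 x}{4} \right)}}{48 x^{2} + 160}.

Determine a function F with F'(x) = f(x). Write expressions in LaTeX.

Whatever form F(x) takes, F'(x) = f(x) is non-negotiable.
Check: d/dx[\frac{8 \log{\left(\frac{3 x^{2}}{2} + 5 \right)} - \sin{\left(3 x^{2} + \frac{5 x}{4} \right)}}{4}] = \frac{- 72 x^{3} \cos{\left(3 x^{2} + \frac{5 x}{4} \right)} - 15 x^{2} \cos{\left(3 x^{2} + \frac{5 x}{4} \right)} - 240 x \cos{\left(3 x^{2} + \frac{5 x}{4} \right)} + 192 x - 50 \cos{\left(3 x^{2} + \frac{5 x}{4} \right)}}{48 x^{2} + 160} = f(x).

An antiderivative is F(x) = \frac{8 \log{\left(\frac{3 x^{2}}{2} + 5 \right)} - \sin{\left(3 x^{2} + \frac{5 x}{4} \right)}}{4}.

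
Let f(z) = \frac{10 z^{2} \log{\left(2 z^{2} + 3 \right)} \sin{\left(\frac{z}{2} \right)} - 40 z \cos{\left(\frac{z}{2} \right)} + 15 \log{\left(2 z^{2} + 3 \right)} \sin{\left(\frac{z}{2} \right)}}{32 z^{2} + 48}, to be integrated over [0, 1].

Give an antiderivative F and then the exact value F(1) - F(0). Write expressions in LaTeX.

Antiderivative: F(z) = - \frac{5 \log{\left(2 z^{2} + 3 \right)} \cos{\left(\frac{z}{2} \right)}}{8}; value = - \frac{5 \log{\left(5 \right)} \cos{\left(\frac{1}{2} \right)}}{8} + \frac{5 \log{\left(3 \right)}}{8}

Recognize the product-rule pattern: f = u'v + uv' with u = - \frac{5 \cos{\left(\frac{z}{2} \right)}}{8}, v = \log{\left(2 z^{2} + 3 \right)}, so integration by parts undoes it.
F(z) = - \frac{5 \log{\left(2 z^{2} + 3 \right)} \cos{\left(\frac{z}{2} \right)}}{8} is an antiderivative of f.
Check: d/dz[- \frac{5 \log{\left(2 z^{2} + 3 \right)} \cos{\left(\frac{z}{2} \right)}}{8}] = \frac{10 z^{2} \log{\left(2 z^{2} + 3 \right)} \sin{\left(\frac{z}{2} \right)} - 40 z \cos{\left(\frac{z}{2} \right)} + 15 \log{\left(2 z^{2} + 3 \right)} \sin{\left(\frac{z}{2} \right)}}{32 z^{2} + 48} = f(z).
F(1) = - \frac{5 \log{\left(5 \right)} \cos{\left(\frac{1}{2} \right)}}{8}; F(0) = - \frac{5 \log{\left(3 \right)}}{8}.
Integral = F(1) - F(0) = - \frac{5 \log{\left(5 \right)} \cos{\left(\frac{1}{2} \right)}}{8} + \frac{5 \log{\left(3 \right)}}{8}.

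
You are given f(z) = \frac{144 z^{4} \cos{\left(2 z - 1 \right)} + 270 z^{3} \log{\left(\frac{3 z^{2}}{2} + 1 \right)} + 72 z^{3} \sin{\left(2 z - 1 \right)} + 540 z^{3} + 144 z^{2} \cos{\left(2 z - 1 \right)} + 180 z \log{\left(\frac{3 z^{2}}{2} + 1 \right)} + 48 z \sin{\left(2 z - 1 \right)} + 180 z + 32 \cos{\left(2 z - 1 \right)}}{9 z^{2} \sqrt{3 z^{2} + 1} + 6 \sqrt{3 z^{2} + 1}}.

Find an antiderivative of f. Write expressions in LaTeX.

Recognize the product-rule pattern: f = u'v + uv' with u = 2 \sqrt{3 z^{2} + 1}, v = 5 \log{\left(\frac{3 z^{2}}{2} + 1 \right)} + \frac{4 \sin{\left(2 z - 1 \right)}}{3}, so integration by parts undoes it.
Check: d/dz[\frac{2 \sqrt{3 z^{2} + 1} \left(15 \log{\left(\frac{3 z^{2}}{2} + 1 \right)} + 4 \sin{\left(2 z - 1 \right)}\right)}{3}] = \frac{144 z^{4} \cos{\left(2 z - 1 \right)} + 270 z^{3} \log{\left(\frac{3 z^{2}}{2} + 1 \right)} + 72 z^{3} \sin{\left(2 z - 1 \right)} + 540 z^{3} + 144 z^{2} \cos{\left(2 z - 1 \right)} + 180 z \log{\left(\frac{3 z^{2}}{2} + 1 \right)} + 48 z \sin{\left(2 z - 1 \right)} + 180 z + 32 \cos{\left(2 z - 1 \right)}}{9 z^{2} \sqrt{3 z^{2} + 1} + 6 \sqrt{3 z^{2} + 1}} = f(z).

An antiderivative is F(z) = \frac{2 \sqrt{3 z^{2} + 1} \left(15 \log{\left(\frac{3 z^{2}}{2} + 1 \right)} + 4 \sin{\left(2 z - 1 \right)}\right)}{3}.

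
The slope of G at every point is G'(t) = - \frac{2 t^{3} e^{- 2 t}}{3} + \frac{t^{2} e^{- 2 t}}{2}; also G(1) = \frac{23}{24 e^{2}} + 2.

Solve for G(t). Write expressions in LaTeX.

Recognize the product-rule pattern: G'(t) = u'v + uv' with u = \frac{t^{3}}{3} + \frac{t^{2}}{4} + \frac{t}{4} + \frac{1}{8}, v = e^{- 2 t}, so integration by parts undoes it.
A general antiderivative is \frac{\left(8 t^{3} + 6 t^{2} + 6 t + 3\right) e^{- 2 t}}{24} + C.
The condition gives C = \frac{23}{24 e^{2}} + 2 - (\frac{23}{24 e^{2}}) = 2.
So G(t) = \frac{\left(8 t^{3} + 6 t^{2} + 6 t + 48 e^{2 t} + 3\right) e^{- 2 t}}{24}.
Check: d/dt[\frac{\left(8 t^{3} + 6 t^{2} + 6 t + 48 e^{2 t} + 3\right) e^{- 2 t}}{24}] = \frac{\left(- 4 t^{3} + 3 t^{2}\right) e^{- 2 t}}{6}, which equals G'(t).

G(t) = \frac{\left(8 t^{3} + 6 t^{2} + 6 t + 48 e^{2 t} + 3\right) e^{- 2 t}}{24}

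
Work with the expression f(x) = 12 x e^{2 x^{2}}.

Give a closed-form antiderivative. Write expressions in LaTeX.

f matches the chain-rule pattern g'(h)*h' with inner function h(x) = 2 x^{2}; substituting u = h(x) collapses the integral.
Check: d/dx[3 e^{2 x^{2}}] = 12 x e^{2 x^{2}} = f(x).

An antiderivative is F(x) = 3 e^{2 x^{2}}.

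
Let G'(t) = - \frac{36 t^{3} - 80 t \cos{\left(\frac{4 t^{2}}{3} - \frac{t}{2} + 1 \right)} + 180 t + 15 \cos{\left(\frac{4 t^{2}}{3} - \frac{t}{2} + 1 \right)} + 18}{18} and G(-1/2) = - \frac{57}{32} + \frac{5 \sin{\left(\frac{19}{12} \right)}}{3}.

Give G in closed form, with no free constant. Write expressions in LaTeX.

G(t) = - \frac{t^{4}}{2} - 5 t^{2} - t + \frac{5 \sin{\left(\frac{4 t^{2}}{3} - \frac{t}{2} + 1 \right)}}{3} - 1

Recover the given G'(t) by differentiating a candidate G(t); any mismatch rules it out.
A general antiderivative is - \frac{t^{4}}{2} - 5 t^{2} - t + \frac{5 \sin{\left(\frac{4 t^{2}}{3} - \frac{t}{2} + 1 \right)}}{3} + C.
The condition gives C = - \frac{57}{32} + \frac{5 \sin{\left(\frac{19}{12} \right)}}{3} - (- \frac{25}{32} + \frac{5 \sin{\left(\frac{19}{12} \right)}}{3}) = -1.
So G(t) = - \frac{t^{4}}{2} - 5 t^{2} - t + \frac{5 \sin{\left(\frac{4 t^{2}}{3} - \frac{t}{2} + 1 \right)}}{3} - 1.
Check: d/dt[- \frac{t^{4}}{2} - 5 t^{2} - t + \frac{5 \sin{\left(\frac{4 t^{2}}{3} - \frac{t}{2} + 1 \right)}}{3} - 1] = - 2 t^{3} + \frac{40 t \cos{\left(\frac{4 t^{2}}{3} - \frac{t}{2} + 1 \right)}}{9} - 10 t - \frac{5 \cos{\left(\frac{4 t^{2}}{3} - \frac{t}{2} + 1 \right)}}{6} - 1, which equals G'(t).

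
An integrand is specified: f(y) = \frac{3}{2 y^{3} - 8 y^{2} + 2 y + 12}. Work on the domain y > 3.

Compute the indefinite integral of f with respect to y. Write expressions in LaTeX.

F(y) = \frac{3 \log{\left(y - 3 \right)}}{8} - \frac{\log{\left(y - 2 \right)}}{2} + \frac{\log{\left(y + 1 \right)}}{8} + C

The denominator factors as 2 \left(y - 3\right) \left(y - 2\right) \left(y + 1\right); partial fractions split f into directly integrable pieces: \frac{1}{8 \left(y + 1\right)} - \frac{1}{2 \left(y - 2\right)} + \frac{3}{8 \left(y - 3\right)}.
Check: d/dy[\frac{3 \log{\left(y - 3 \right)}}{8} - \frac{\log{\left(y - 2 \right)}}{2} + \frac{\log{\left(y + 1 \right)}}{8}] = \frac{3}{2 y^{3} - 8 y^{2} + 2 y + 12} = f(y).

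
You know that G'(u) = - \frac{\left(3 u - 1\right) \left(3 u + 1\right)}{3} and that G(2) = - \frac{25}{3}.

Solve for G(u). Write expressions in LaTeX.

Differentiate the proposed G(u) back; it has to land on the given G'(u).
A general antiderivative is - u^{3} + \frac{u}{3} + C.
The condition gives C = - \frac{25}{3} - (- \frac{22}{3}) = -1.
So G(u) = - u^{3} + \frac{u}{3} - 1.
Check: d/du[- u^{3} + \frac{u}{3} - 1] = \frac{1}{3} - 3 u^{2}, which equals G'(u).

G(u) = - u^{3} + \frac{u}{3} - 1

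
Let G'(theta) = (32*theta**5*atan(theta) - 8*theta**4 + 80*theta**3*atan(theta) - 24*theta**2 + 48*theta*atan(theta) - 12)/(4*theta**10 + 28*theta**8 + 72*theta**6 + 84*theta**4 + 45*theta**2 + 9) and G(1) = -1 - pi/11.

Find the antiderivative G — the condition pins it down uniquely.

Recognize the product-rule pattern: G'(theta) = u'v + uv' with u = -2/(3*(theta**4/3 + theta**2 + 1/2)), v = atan(theta), so integration by parts undoes it.
A general antiderivative is -2*atan(theta)/(3*(theta**4/3 + theta**2 + 1/2)) + C.
The condition gives C = -1 - pi/11 - (-pi/11) = -1.
So G(theta) = -(2*theta**4 + 6*theta**2 + 4*atan(theta) + 3)/(2*theta**4 + 6*theta**2 + 3).
Check: d/dtheta[-(2*theta**4 + 6*theta**2 + 4*atan(theta) + 3)/(2*theta**4 + 6*theta**2 + 3)] = (32*theta**5*atan(theta) - 8*theta**4 + 80*theta**3*atan(theta) - 24*theta**2 + 48*theta*atan(theta) - 12)/(4*theta**10 + 28*theta**8 + 72*theta**6 + 84*theta**4 + 45*theta**2 + 9) = G'(theta).

G(theta) = -(2*theta**4 + 6*theta**2 + 4*atan(theta) + 3)/(2*theta**4 + 6*theta**2 + 3)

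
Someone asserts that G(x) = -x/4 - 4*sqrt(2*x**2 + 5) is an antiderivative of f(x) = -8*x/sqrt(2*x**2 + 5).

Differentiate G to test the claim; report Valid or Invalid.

d/dx[G] = (-32*x - sqrt(2*x**2 + 5))/(4*sqrt(2*x**2 + 5))
d/dx[G] - f(x) = -1/4 != 0.

Invalid: d/dx[G] - f = -1/4, which is not 0.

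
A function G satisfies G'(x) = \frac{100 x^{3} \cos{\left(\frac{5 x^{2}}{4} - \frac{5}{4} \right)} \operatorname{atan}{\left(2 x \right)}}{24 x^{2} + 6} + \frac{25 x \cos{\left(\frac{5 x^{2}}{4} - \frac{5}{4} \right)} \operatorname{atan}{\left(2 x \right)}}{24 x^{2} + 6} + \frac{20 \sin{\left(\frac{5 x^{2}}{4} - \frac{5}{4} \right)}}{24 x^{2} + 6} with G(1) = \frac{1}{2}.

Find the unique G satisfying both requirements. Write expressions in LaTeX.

G(x) = \frac{5 \sin{\left(\frac{5 x^{2}}{4} - \frac{5}{4} \right)} \operatorname{atan}{\left(2 x \right)}}{3} + \frac{1}{2}

Recognize the product-rule pattern: G'(x) = u'v + uv' with u = \frac{5 \operatorname{atan}{\left(2 x \right)}}{3}, v = \sin{\left(\frac{5 x^{2}}{4} - \frac{5}{4} \right)}, so integration by parts undoes it.
A general antiderivative is \frac{5 \sin{\left(\frac{5 x^{2}}{4} - \frac{5}{4} \right)} \operatorname{atan}{\left(2 x \right)}}{3} + C.
The condition gives C = \frac{1}{2} - (0) = \frac{1}{2}.
So G(x) = \frac{5 \sin{\left(\frac{5 x^{2}}{4} - \frac{5}{4} \right)} \operatorname{atan}{\left(2 x \right)}}{3} + \frac{1}{2}.
Check: d/dx[\frac{5 \sin{\left(\frac{5 x^{2}}{4} - \frac{5}{4} \right)} \operatorname{atan}{\left(2 x \right)}}{3} + \frac{1}{2}] = \frac{100 x^{3} \cos{\left(\frac{5 x^{2}}{4} - \frac{5}{4} \right)} \operatorname{atan}{\left(2 x \right)} + 25 x \cos{\left(\frac{5 x^{2}}{4} - \frac{5}{4} \right)} \operatorname{atan}{\left(2 x \right)} + 20 \sin{\left(\frac{5 x^{2}}{4} - \frac{5}{4} \right)}}{24 x^{2} + 6}, which equals G'(x).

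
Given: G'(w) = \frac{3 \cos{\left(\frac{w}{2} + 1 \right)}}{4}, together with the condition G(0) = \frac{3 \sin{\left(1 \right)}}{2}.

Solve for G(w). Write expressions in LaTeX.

Since d/dw undoes antidifferentiation here, G(w) must give back the stated G'(w).
A general antiderivative is \frac{3 \sin{\left(\frac{w}{2} + 1 \right)}}{2} + C.
The condition gives C = \frac{3 \sin{\left(1 \right)}}{2} - (\frac{3 \sin{\left(1 \right)}}{2}) = 0.
So G(w) = \frac{3 \sin{\left(\frac{w}{2} + 1 \right)}}{2}.
Check: d/dw[\frac{3 \sin{\left(\frac{w}{2} + 1 \right)}}{2}] = \frac{3 \cos{\left(\frac{w}{2} + 1 \right)}}{4} = G'(w).

G(w) = \frac{3 \sin{\left(\frac{w}{2} + 1 \right)}}{2}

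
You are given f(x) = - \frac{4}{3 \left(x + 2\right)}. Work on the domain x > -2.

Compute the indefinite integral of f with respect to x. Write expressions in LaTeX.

Since d/dx undoes antidifferentiation here, F'(x) = f(x) is required of F(x).
Check: d/dx[- \frac{4 \log{\left(x + 2 \right)}}{3}] = - \frac{4}{3 x + 6}, which equals f(x).

F(x) = - \frac{4 \log{\left(x + 2 \right)}}{3} + C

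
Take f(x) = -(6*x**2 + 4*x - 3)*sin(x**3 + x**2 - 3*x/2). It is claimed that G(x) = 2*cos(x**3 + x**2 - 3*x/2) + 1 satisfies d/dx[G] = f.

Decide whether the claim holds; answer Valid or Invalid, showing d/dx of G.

Valid - differentiating G returns exactly f.

d/dx[G] = -6*x**2*sin(x**3 + x**2 - 3*x/2) - 4*x*sin(x**3 + x**2 - 3*x/2) + 3*sin(x**3 + x**2 - 3*x/2)
This equals f(x) exactly, so the claim holds.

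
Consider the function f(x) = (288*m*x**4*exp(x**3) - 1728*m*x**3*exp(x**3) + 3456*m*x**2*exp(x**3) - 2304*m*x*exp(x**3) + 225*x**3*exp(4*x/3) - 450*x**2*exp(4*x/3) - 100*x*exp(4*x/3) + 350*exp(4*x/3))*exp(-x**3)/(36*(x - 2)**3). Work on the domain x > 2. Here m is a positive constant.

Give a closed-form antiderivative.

Since d/dx undoes antidifferentiation here, F'(x) = f(x) is required of F(x).
Check: d/dx[4*m*x**2 - 25*exp(4*x/3)/(12*x**2*exp(x**3) - 48*x*exp(x**3) + 48*exp(x**3))] = (288*m*x**4*exp(x**3) - 1728*m*x**3*exp(x**3) + 3456*m*x**2*exp(x**3) - 2304*m*x*exp(x**3) + 225*x**3*exp(4*x/3) - 450*x**2*exp(4*x/3) - 100*x*exp(4*x/3) + 350*exp(4*x/3))/(36*x**3*exp(x**3) - 216*x**2*exp(x**3) + 432*x*exp(x**3) - 288*exp(x**3)), which equals f(x).

An antiderivative is F(x) = 4*m*x**2 - 25*exp(4*x/3)/(12*x**2*exp(x**3) - 48*x*exp(x**3) + 48*exp(x**3)).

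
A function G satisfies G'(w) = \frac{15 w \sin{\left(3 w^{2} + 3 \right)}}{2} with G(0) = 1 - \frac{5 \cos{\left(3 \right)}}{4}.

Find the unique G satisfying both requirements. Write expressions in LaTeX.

G(w) = 1 - \frac{5 \cos{\left(3 w^{2} + 3 \right)}}{4}

The substitution u = 3 w^{2} + 3 works: G'(w) is exactly (dG/du)*(du/dw) for that inner function.
A general antiderivative is - \frac{5 \cos{\left(3 w^{2} + 3 \right)}}{4} + C.
The condition gives C = 1 - \frac{5 \cos{\left(3 \right)}}{4} - (- \frac{5 \cos{\left(3 \right)}}{4}) = 1.
So G(w) = 1 - \frac{5 \cos{\left(3 w^{2} + 3 \right)}}{4}.
Check: d/dw[1 - \frac{5 \cos{\left(3 w^{2} + 3 \right)}}{4}] = \frac{15 w \sin{\left(3 w^{2} + 3 \right)}}{2} = G'(w).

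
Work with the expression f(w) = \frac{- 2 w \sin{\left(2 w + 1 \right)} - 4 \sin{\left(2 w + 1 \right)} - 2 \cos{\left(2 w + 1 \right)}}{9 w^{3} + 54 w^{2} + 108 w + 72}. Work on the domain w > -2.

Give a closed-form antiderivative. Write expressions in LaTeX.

An antiderivative is F(w) = \frac{\cos{\left(2 w + 1 \right)}}{\left(3 w + 6\right)^{2}}.

f has the shape u'v + uv' for u = \frac{1}{\left(3 w + 6\right)^{2}} and v = \cos{\left(2 w + 1 \right)} — it is the derivative of the product u*v.
Check: d/dw[\frac{\cos{\left(2 w + 1 \right)}}{\left(3 w + 6\right)^{2}}] = \frac{- 2 w \sin{\left(2 w + 1 \right)} - 4 \sin{\left(2 w + 1 \right)} - 2 \cos{\left(2 w + 1 \right)}}{9 w^{3} + 54 w^{2} + 108 w + 72} = f(w).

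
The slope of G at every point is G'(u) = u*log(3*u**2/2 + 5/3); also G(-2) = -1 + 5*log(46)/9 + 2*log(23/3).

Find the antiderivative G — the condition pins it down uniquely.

Since d/du undoes antidifferentiation here, G(u) must give back the stated G'(u).
A general antiderivative is u**2*log(3*u**2/2 + 5/3)/2 - u**2/2 + 5*log(9*u**2 + 10)/9 + C.
The condition gives C = -1 + 5*log(46)/9 + 2*log(23/3) - (-2 + 5*log(46)/9 + 2*log(23/3)) = 1.
So G(u) = (9*u**2*log(3*u**2/2 + 5/3) - 9*u**2 + 10*log(9*u**2 + 10) + 18)/18.
Check: d/du[(9*u**2*log(3*u**2/2 + 5/3) - 9*u**2 + 10*log(9*u**2 + 10) + 18)/18] = u*log(9*u**2 + 10) - u*log(6), which equals G'(u).

G(u) = (9*u**2*log(3*u**2/2 + 5/3) - 9*u**2 + 10*log(9*u**2 + 10) + 18)/18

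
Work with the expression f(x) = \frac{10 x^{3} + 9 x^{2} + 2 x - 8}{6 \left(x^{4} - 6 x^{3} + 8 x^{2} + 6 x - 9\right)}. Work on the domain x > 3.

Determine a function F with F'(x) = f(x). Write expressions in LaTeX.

An antiderivative is F(x) = \frac{257 \log{\left(x - 3 \right)}}{192} + \frac{13 \log{\left(x - 1 \right)}}{48} + \frac{11 \log{\left(x + 1 \right)}}{192} - \frac{349}{48 x - 144}.

The denominator factors as 6 \left(x - 3\right)^{2} \left(x - 1\right) \left(x + 1\right); partial fractions split f into directly integrable pieces: \frac{11}{192 \left(x + 1\right)} + \frac{13}{48 \left(x - 1\right)} + \frac{257}{192 \left(x - 3\right)} + \frac{349}{48 \left(x - 3\right)^{2}}.
Check: d/dx[\frac{257 \log{\left(x - 3 \right)}}{192} + \frac{13 \log{\left(x - 1 \right)}}{48} + \frac{11 \log{\left(x + 1 \right)}}{192} - \frac{349}{48 x - 144}] = \frac{10 x^{3} + 9 x^{2} + 2 x - 8}{6 x^{4} - 36 x^{3} + 48 x^{2} + 36 x - 54}, which equals f(x).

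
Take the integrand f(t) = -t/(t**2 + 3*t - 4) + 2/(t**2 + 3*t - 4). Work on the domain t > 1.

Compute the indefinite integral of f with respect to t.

F(t) = (log(t - 1) - 6*log(t + 4))/5 + C

Factor the denominator ((t - 1)*(t + 4)) and decompose: f = -6/(5*(t + 4)) + 1/(5*(t - 1)); each piece integrates to a log, atan, or power term.
Check: d/dt[(log(t - 1) - 6*log(t + 4))/5] = (2 - t)/(t**2 + 3*t - 4), which equals f(t).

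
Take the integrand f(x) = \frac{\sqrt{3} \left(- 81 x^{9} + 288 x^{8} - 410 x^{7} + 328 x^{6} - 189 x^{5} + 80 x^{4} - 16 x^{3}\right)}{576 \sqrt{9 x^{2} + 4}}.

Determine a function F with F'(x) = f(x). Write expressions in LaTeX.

An antiderivative is F(x) = - \frac{x^{8} \sqrt{3 x^{2} + \frac{4}{3}}}{192} + \frac{x^{7} \sqrt{3 x^{2} + \frac{4}{3}}}{48} - \frac{x^{6} \sqrt{3 x^{2} + \frac{4}{3}}}{32} + \frac{x^{5} \sqrt{3 x^{2} + \frac{4}{3}}}{48} - \frac{x^{4} \sqrt{3 x^{2} + \frac{4}{3}}}{192}.

f has the shape u'v + uv' for u = - \frac{4 \sqrt{3 x^{2} + \frac{4}{3}}}{3} and v = \left(- \frac{x^{2}}{4} + \frac{x}{4}\right)^{4} — it is the derivative of the product u*v.
Check: d/dx[- \frac{x^{8} \sqrt{3 x^{2} + \frac{4}{3}}}{192} + \frac{x^{7} \sqrt{3 x^{2} + \frac{4}{3}}}{48} - \frac{x^{6} \sqrt{3 x^{2} + \frac{4}{3}}}{32} + \frac{x^{5} \sqrt{3 x^{2} + \frac{4}{3}}}{48} - \frac{x^{4} \sqrt{3 x^{2} + \frac{4}{3}}}{192}] = \frac{\sqrt{3} \left(- 81 x^{9} + 288 x^{8} - 410 x^{7} + 328 x^{6} - 189 x^{5} + 80 x^{4} - 16 x^{3}\right)}{576 \sqrt{9 x^{2} + 4}} = f(x).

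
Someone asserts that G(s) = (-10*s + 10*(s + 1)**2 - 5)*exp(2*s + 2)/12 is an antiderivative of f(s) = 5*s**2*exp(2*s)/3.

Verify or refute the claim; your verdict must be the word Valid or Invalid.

d/ds[G] = 5*s**2*exp(2)*exp(2*s)/3 + 10*s*exp(2)*exp(2*s)/3 + 5*exp(2)*exp(2*s)/3
d/ds[G] - f(s) = -5*s**2*exp(2*s)/3 + 5*s**2*exp(2)*exp(2*s)/3 + 10*s*exp(2)*exp(2*s)/3 + 5*exp(2)*exp(2*s)/3 != 0.

Invalid: d/ds[G] - f = -5*s**2*exp(2*s)/3 + 5*s**2*exp(2)*exp(2*s)/3 + 10*s*exp(2)*exp(2*s)/3 + 5*exp(2)*exp(2*s)/3, which is not 0.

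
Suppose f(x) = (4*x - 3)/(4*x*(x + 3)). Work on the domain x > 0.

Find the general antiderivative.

F(x) = -log(x)/4 + 5*log(x + 3)/4 + C

Factor the denominator (4*x*(x + 3)) and decompose: f = 5/(4*(x + 3)) - 1/(4*x); each piece integrates to a log, atan, or power term.
Check: d/dx[-log(x)/4 + 5*log(x + 3)/4] = (4*x - 3)/(4*x**2 + 12*x), which equals f(x).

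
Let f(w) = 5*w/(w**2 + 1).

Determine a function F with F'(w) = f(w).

f matches the chain-rule pattern g'(h)*h' with inner function h(w) = 3*w**2 + 3; substituting u = h(w) collapses the integral.
Check: d/dw[5*log(3*w**2 + 3)/2] = 5*w/(w**2 + 1) = f(w).

An antiderivative is F(w) = 5*log(3*w**2 + 3)/2.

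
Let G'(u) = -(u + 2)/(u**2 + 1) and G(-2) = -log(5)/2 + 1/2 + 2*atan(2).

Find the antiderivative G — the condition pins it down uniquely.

G(u) = -log(u**2 + 1)/2 - 2*atan(u) + 1/2

Recover the given G'(u) by differentiating a candidate G(u); any mismatch rules it out.
A general antiderivative is -log(u**2 + 1)/2 - 2*atan(u) + C.
The condition gives C = -log(5)/2 + 1/2 + 2*atan(2) - (-log(5)/2 + 2*atan(2)) = 1/2.
So G(u) = -log(u**2 + 1)/2 - 2*atan(u) + 1/2.
Check: d/du[-log(u**2 + 1)/2 - 2*atan(u) + 1/2] = (-u - 2)/(u**2 + 1), which equals G'(u).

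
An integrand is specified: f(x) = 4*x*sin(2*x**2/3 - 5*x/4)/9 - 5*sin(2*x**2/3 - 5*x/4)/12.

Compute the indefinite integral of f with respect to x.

The substitution u = 2*x**2/3 - 5*x/4 works: f is exactly (dF/du)*(du/dx) for that inner function.
Check: d/dx[-cos(2*x**2/3 - 5*x/4)/3] = 4*x*sin(2*x**2/3 - 5*x/4)/9 - 5*sin(2*x**2/3 - 5*x/4)/12 = f(x).

F(x) = -cos(2*x**2/3 - 5*x/4)/3 + C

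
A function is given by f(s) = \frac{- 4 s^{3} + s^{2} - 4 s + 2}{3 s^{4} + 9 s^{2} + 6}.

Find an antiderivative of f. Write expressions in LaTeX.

A candidate is checked by its d/ds: the result must match f(s).
Check: d/ds[- \frac{2 \log{\left(\frac{s^{2}}{2} + 1 \right)}}{3} + \frac{\operatorname{atan}{\left(s \right)}}{3}] = \frac{- 4 s^{3} + s^{2} - 4 s + 2}{3 s^{4} + 9 s^{2} + 6} = f(s).

An antiderivative is F(s) = - \frac{2 \log{\left(\frac{s^{2}}{2} + 1 \right)}}{3} + \frac{\operatorname{atan}{\left(s \right)}}{3}.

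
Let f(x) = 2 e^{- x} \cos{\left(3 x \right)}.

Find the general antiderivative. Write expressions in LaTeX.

F(x) = \frac{\left(3 \sin{\left(3 x \right)} - \cos{\left(3 x \right)}\right) e^{- x}}{5} + C

An antiderivative F(x) passes only if d/dx[F] lands on f(x) exactly.
Check: d/dx[\frac{\left(3 \sin{\left(3 x \right)} - \cos{\left(3 x \right)}\right) e^{- x}}{5}] = 2 e^{- x} \cos{\left(3 x \right)} = f(x).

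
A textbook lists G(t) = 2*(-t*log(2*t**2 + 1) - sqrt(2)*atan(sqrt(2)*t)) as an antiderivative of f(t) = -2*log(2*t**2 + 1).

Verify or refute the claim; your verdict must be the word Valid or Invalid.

d/dt[G] = -2*log(2*t**2 + 1) - 4
d/dt[G] - f(t) = -4 != 0.

Invalid: d/dt[G] - f = -4, which is not 0.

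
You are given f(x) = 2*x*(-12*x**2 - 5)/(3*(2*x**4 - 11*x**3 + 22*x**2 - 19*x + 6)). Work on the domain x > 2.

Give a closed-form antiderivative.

An antiderivative is F(x) = -212*log(x - 2)/3 + 128*log(x - 3/2) - 184*log(x - 1)/3 + 34/(3*x - 3).

Factor the denominator (3*(x - 2)*(x - 1)**2*(2*x - 3)) and decompose: f = 256/(2*x - 3) - 184/(3*(x - 1)) - 34/(3*(x - 1)**2) - 212/(3*(x - 2)); each piece integrates to a log, atan, or power term.
Check: d/dx[-212*log(x - 2)/3 + 128*log(x - 3/2) - 184*log(x - 1)/3 + 34/(3*x - 3)] = (-24*x**3 - 10*x)/(6*x**4 - 33*x**3 + 66*x**2 - 57*x + 18), which equals f(x).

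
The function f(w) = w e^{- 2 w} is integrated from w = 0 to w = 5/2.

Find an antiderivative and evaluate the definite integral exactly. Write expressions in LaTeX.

Antiderivative: F(w) = \frac{\left(- 2 w - 1\right) e^{- 2 w}}{4}; value = \frac{1}{4} - \frac{3}{2 e^{5}}

Recognize the product-rule pattern: f = u'v + uv' with u = - \frac{w}{2} - \frac{1}{4}, v = e^{- 2 w}, so integration by parts undoes it.
F(w) = \frac{\left(- 2 w - 1\right) e^{- 2 w}}{4} is an antiderivative of f.
Check: d/dw[\frac{\left(- 2 w - 1\right) e^{- 2 w}}{4}] = w e^{- 2 w} = f(w).
F(5/2) = - \frac{3}{2 e^{5}}; F(0) = - \frac{1}{4}.
Integral = F(5/2) - F(0) = \frac{1}{4} - \frac{3}{2 e^{5}}.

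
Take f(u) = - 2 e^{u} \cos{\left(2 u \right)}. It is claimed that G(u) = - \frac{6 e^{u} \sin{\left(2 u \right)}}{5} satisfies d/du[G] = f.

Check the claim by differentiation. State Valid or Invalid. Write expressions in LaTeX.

Invalid: d/du[G] - f = - \frac{6 e^{u} \sin{\left(2 u \right)}}{5} - \frac{2 e^{u} \cos{\left(2 u \right)}}{5}, which is not 0.

d/du[G] = - \frac{6 e^{u} \sin{\left(2 u \right)}}{5} - \frac{12 e^{u} \cos{\left(2 u \right)}}{5}
d/du[G] - f(u) = - \frac{6 e^{u} \sin{\left(2 u \right)}}{5} - \frac{2 e^{u} \cos{\left(2 u \right)}}{5} != 0.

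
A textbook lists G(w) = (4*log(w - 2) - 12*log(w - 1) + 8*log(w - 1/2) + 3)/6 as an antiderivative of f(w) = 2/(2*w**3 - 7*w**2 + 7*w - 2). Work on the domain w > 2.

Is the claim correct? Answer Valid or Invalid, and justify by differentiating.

Valid: G'(w) = f(w).

d/dw[G] = 2/(2*w**3 - 7*w**2 + 7*w - 2)
This equals f(w) exactly, so the claim holds.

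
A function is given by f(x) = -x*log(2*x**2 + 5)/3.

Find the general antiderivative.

A candidate is checked by its d/dx: the result must match f(x).
Check: d/dx[-x**2*log(2*x**2 + 5)/6 + x**2/6 - 5*log(2*x**2 + 5)/12] = -x*log(2*x**2 + 5)/3 = f(x).

F(x) = -x**2*log(2*x**2 + 5)/6 + x**2/6 - 5*log(2*x**2 + 5)/12 + C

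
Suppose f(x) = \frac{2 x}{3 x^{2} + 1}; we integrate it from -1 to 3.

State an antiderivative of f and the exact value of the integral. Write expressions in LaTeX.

Antiderivative: F(x) = \frac{\log{\left(3 x^{2} + 1 \right)}}{3}; value = - \frac{\log{\left(4 \right)}}{3} + \frac{\log{\left(28 \right)}}{3}

The substitution u = 3 x^{2} + 1 works: f is exactly (dF/du)*(du/dx) for that inner function.
F(x) = \frac{\log{\left(3 x^{2} + 1 \right)}}{3} is an antiderivative of f.
Check: d/dx[\frac{\log{\left(3 x^{2} + 1 \right)}}{3}] = \frac{2 x}{3 x^{2} + 1} = f(x).
F(3) = \frac{\log{\left(28 \right)}}{3}; F(-1) = \frac{\log{\left(4 \right)}}{3}.
Integral = F(3) - F(-1) = - \frac{\log{\left(4 \right)}}{3} + \frac{\log{\left(28 \right)}}{3}.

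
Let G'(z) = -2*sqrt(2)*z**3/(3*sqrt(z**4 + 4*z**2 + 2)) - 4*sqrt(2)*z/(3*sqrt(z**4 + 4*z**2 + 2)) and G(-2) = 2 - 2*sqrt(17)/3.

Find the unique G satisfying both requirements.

G(z) = 2 - 2*sqrt(z**4/2 + 2*z**2 + 1)/3

The substitution u = z**4/2 + 2*z**2 + 1 works: G'(z) is exactly (dG/du)*(du/dz) for that inner function.
A general antiderivative is -2*sqrt(z**4/2 + 2*z**2 + 1)/3 + C.
The condition gives C = 2 - 2*sqrt(17)/3 - (-2*sqrt(17)/3) = 2.
So G(z) = 2 - 2*sqrt(z**4/2 + 2*z**2 + 1)/3.
Check: d/dz[2 - 2*sqrt(z**4/2 + 2*z**2 + 1)/3] = (-2*sqrt(2)*z**3 - 4*sqrt(2)*z)/(3*sqrt(z**4 + 4*z**2 + 2)), which equals G'(z).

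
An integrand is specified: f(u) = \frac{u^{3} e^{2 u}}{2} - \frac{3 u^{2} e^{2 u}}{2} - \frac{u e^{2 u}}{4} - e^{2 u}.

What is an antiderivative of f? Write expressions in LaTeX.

An antiderivative is F(u) = \frac{\left(2 u^{3} - 9 u^{2} + 8 u - 8\right) e^{2 u}}{8}.

f has the shape v'r + vr' for v = \frac{u^{3}}{4} - \frac{9 u^{2}}{8} + u - 1 and r = e^{2 u} — it is the derivative of the product v*r.
Check: d/du[\frac{\left(2 u^{3} - 9 u^{2} + 8 u - 8\right) e^{2 u}}{8}] = \frac{u^{3} e^{2 u}}{2} - \frac{3 u^{2} e^{2 u}}{2} - \frac{u e^{2 u}}{4} - e^{2 u} = f(u).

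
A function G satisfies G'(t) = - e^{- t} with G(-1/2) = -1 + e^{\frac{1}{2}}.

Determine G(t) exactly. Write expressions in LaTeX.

G(t) = \left(1 - e^{t}\right) e^{- t}

Whatever form G(t) takes, its d/dt must return the stated G'(t).
A general antiderivative is e^{- t} + C.
The condition gives C = -1 + e^{\frac{1}{2}} - (e^{\frac{1}{2}}) = -1.
So G(t) = \left(1 - e^{t}\right) e^{- t}.
Check: d/dt[\left(1 - e^{t}\right) e^{- t}] = - e^{- t} = G'(t).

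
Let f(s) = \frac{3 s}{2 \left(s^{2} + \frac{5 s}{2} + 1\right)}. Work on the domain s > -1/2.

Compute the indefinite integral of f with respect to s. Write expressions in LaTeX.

F(s) = \frac{- \log{\left(s + \frac{1}{2} \right)} + 4 \log{\left(s + 2 \right)}}{2} + C

Factor the denominator (\left(s + 2\right) \left(2 s + 1\right)) and decompose: f = - \frac{1}{2 s + 1} + \frac{2}{s + 2}; each piece integrates to a log, atan, or power term.
Check: d/ds[\frac{- \log{\left(s + \frac{1}{2} \right)} + 4 \log{\left(s + 2 \right)}}{2}] = \frac{3 s}{2 s^{2} + 5 s + 2}, which equals f(s).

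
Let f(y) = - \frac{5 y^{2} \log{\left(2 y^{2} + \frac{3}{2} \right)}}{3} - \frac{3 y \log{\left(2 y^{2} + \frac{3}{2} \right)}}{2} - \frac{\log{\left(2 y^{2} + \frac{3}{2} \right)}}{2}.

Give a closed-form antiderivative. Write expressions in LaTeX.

The integrand splits into summands that can be handled one at a time.
Check: d/dy[- \frac{5 y^{3} \log{\left(2 y^{2} + \frac{3}{2} \right)}}{9} + \frac{10 y^{3}}{27} - \frac{3 y^{2} \log{\left(2 y^{2} + \frac{3}{2} \right)}}{4} + \frac{3 y^{2}}{4} - \frac{y \log{\left(2 y^{2} + \frac{3}{2} \right)}}{2} + \frac{y}{6} - \frac{9 \log{\left(y^{2} + \frac{3}{4} \right)}}{16} - \frac{\sqrt{3} \operatorname{atan}{\left(\frac{2 \sqrt{3} y}{3} \right)}}{12}] = - \frac{5 y^{2} \log{\left(2 y^{2} + \frac{3}{2} \right)}}{3} - \frac{3 y \log{\left(2 y^{2} + \frac{3}{2} \right)}}{2} - \frac{\log{\left(2 y^{2} + \frac{3}{2} \right)}}{2} = f(y).

An antiderivative is F(y) = - \frac{5 y^{3} \log{\left(2 y^{2} + \frac{3}{2} \right)}}{9} + \frac{10 y^{3}}{27} - \frac{3 y^{2} \log{\left(2 y^{2} + \frac{3}{2} \right)}}{4} + \frac{3 y^{2}}{4} - \frac{y \log{\left(2 y^{2} + \frac{3}{2} \right)}}{2} + \frac{y}{6} - \frac{9 \log{\left(y^{2} + \frac{3}{4} \right)}}{16} - \frac{\sqrt{3} \operatorname{atan}{\left(\frac{2 \sqrt{3} y}{3} \right)}}{12}.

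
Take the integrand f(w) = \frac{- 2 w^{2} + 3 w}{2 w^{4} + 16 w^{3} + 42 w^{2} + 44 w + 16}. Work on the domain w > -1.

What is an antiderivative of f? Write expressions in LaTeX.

The denominator factors as 2 \left(w + 1\right)^{2} \left(w + 2\right) \left(w + 4\right); partial fractions split f into directly integrable pieces: \frac{11}{9 \left(w + 4\right)} - \frac{7}{2 \left(w + 2\right)} + \frac{41}{18 \left(w + 1\right)} - \frac{5}{6 \left(w + 1\right)^{2}}.
Check: d/dw[\frac{41 w \log{\left(w + 1 \right)} - 63 w \log{\left(w + 2 \right)} + 22 w \log{\left(w + 4 \right)} + 41 \log{\left(w + 1 \right)} - 63 \log{\left(w + 2 \right)} + 22 \log{\left(w + 4 \right)} + 15}{18 \left(w + 1\right)}] = \frac{- 2 w^{2} + 3 w}{2 w^{4} + 16 w^{3} + 42 w^{2} + 44 w + 16} = f(w).

An antiderivative is F(w) = \frac{41 w \log{\left(w + 1 \right)} - 63 w \log{\left(w + 2 \right)} + 22 w \log{\left(w + 4 \right)} + 41 \log{\left(w + 1 \right)} - 63 \log{\left(w + 2 \right)} + 22 \log{\left(w + 4 \right)} + 15}{18 \left(w + 1\right)}.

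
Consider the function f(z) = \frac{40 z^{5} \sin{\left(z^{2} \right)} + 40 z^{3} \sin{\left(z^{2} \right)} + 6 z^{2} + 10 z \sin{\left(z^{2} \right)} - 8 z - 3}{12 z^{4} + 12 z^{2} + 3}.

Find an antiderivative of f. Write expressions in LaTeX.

A first test for any F(z): its z-derivative must equal f(z) identically.
Check: d/dz[\frac{- 10 z^{2} \cos{\left(z^{2} \right)} - 3 z - 5 \cos{\left(z^{2} \right)} + 2}{6 z^{2} + 3}] = \frac{40 z^{5} \sin{\left(z^{2} \right)} + 40 z^{3} \sin{\left(z^{2} \right)} + 6 z^{2} + 10 z \sin{\left(z^{2} \right)} - 8 z - 3}{12 z^{4} + 12 z^{2} + 3} = f(z).

An antiderivative is F(z) = \frac{- 10 z^{2} \cos{\left(z^{2} \right)} - 3 z - 5 \cos{\left(z^{2} \right)} + 2}{6 z^{2} + 3}.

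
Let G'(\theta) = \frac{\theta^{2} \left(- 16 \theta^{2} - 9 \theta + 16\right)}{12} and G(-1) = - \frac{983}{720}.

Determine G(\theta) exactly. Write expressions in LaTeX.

Since d/d\theta undoes antidifferentiation here, G(\theta) must give back the stated G'(\theta).
A general antiderivative is - \frac{4 \theta^{5}}{15} - \frac{3 \theta^{4}}{16} + \frac{4 \theta^{3}}{9} + C.
The condition gives C = - \frac{983}{720} - (- \frac{263}{720}) = -1.
So G(\theta) = - \frac{4 \theta^{5}}{15} - \frac{3 \theta^{4}}{16} + \frac{4 \theta^{3}}{9} - 1.
Check: d/d\theta[- \frac{4 \theta^{5}}{15} - \frac{3 \theta^{4}}{16} + \frac{4 \theta^{3}}{9} - 1] = - \frac{4 \theta^{4}}{3} - \frac{3 \theta^{3}}{4} + \frac{4 \theta^{2}}{3}, which equals G'(\theta).

G(\theta) = - \frac{4 \theta^{5}}{15} - \frac{3 \theta^{4}}{16} + \frac{4 \theta^{3}}{9} - 1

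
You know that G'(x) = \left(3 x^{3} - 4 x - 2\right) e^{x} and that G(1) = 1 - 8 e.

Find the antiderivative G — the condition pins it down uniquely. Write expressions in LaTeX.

Recognize the product-rule pattern: G'(x) = u'v + uv' with u = 3 x^{3} - 9 x^{2} + 14 x - 16, v = e^{x}, so integration by parts undoes it.
A general antiderivative is \left(3 x^{3} - 9 x^{2} + 14 x - 16\right) e^{x} + C.
The condition gives C = 1 - 8 e - (- 8 e) = 1.
So G(x) = 3 x^{3} e^{x} - 9 x^{2} e^{x} + 14 x e^{x} - 16 e^{x} + 1.
Check: d/dx[3 x^{3} e^{x} - 9 x^{2} e^{x} + 14 x e^{x} - 16 e^{x} + 1] = 3 x^{3} e^{x} - 4 x e^{x} - 2 e^{x}, which equals G'(x).

G(x) = 3 x^{3} e^{x} - 9 x^{2} e^{x} + 14 x e^{x} - 16 e^{x} + 1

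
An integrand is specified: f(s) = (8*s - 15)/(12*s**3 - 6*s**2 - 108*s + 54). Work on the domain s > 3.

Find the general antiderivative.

F(s) = log(s - 3)/20 + 11*log(s - 1/2)/105 - 13*log(s + 3)/84 + C

Factor the denominator (6*(s - 3)*(s + 3)*(2*s - 1)) and decompose: f = 22/(105*(2*s - 1)) - 13/(84*(s + 3)) + 1/(20*(s - 3)); each piece integrates to a log, atan, or power term.
Check: d/ds[log(s - 3)/20 + 11*log(s - 1/2)/105 - 13*log(s + 3)/84] = (8*s - 15)/(12*s**3 - 6*s**2 - 108*s + 54) = f(s).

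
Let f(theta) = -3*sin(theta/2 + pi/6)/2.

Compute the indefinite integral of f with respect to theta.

F(theta) = 3*cos(theta/2 + pi/6) + C

Differentiate the proposed F(theta) back; it has to land on f(theta) exactly.
Check: d/dtheta[3*cos(theta/2 + pi/6)] = -3*sin(theta/2 + pi/6)/2 = f(theta).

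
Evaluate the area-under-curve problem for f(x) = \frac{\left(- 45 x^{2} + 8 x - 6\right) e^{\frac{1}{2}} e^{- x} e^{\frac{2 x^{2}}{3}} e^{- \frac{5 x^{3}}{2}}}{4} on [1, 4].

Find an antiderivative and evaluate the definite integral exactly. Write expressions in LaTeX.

The substitution u = - \frac{5 x^{3}}{2} + \frac{2 x^{2}}{3} - x + \frac{1}{2} works: f is exactly (dF/du)*(du/dx) for that inner function.
F(x) = \frac{3 e^{- \frac{5 x^{3}}{2} + \frac{2 x^{2}}{3} - x + \frac{1}{2}}}{2} is an antiderivative of f.
Check: d/dx[\frac{3 e^{- \frac{5 x^{3}}{2} + \frac{2 x^{2}}{3} - x + \frac{1}{2}}}{2}] = \frac{\left(- 45 x^{2} + 8 x - 6\right) e^{\frac{1}{2}} e^{- x} e^{\frac{2 x^{2}}{3}} e^{- \frac{5 x^{3}}{2}}}{4} = f(x).
F(4) = \frac{3}{2 e^{\frac{917}{6}}}; F(1) = \frac{3}{2 e^{\frac{7}{3}}}.
Integral = F(4) - F(1) = - \frac{3}{2 e^{\frac{7}{3}}} + \frac{3}{2 e^{\frac{917}{6}}}.

Antiderivative: F(x) = \frac{3 e^{- \frac{5 x^{3}}{2} + \frac{2 x^{2}}{3} - x + \frac{1}{2}}}{2}; value = - \frac{3}{2 e^{\frac{7}{3}}} + \frac{3}{2 e^{\frac{917}{6}}}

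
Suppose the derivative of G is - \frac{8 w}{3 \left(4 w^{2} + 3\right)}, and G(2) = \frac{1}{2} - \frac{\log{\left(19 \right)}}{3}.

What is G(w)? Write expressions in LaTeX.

G'(w) matches the chain-rule pattern g'(h)*h' with inner function h(w) = 4 w^{2} + 3; substituting u = h(w) collapses the integral.
A general antiderivative is - \frac{\log{\left(4 w^{2} + 3 \right)}}{3} + C.
The condition gives C = \frac{1}{2} - \frac{\log{\left(19 \right)}}{3} - (- \frac{\log{\left(19 \right)}}{3}) = \frac{1}{2}.
So G(w) = \frac{1}{2} - \frac{\log{\left(4 w^{2} + 3 \right)}}{3}.
Check: d/dw[\frac{1}{2} - \frac{\log{\left(4 w^{2} + 3 \right)}}{3}] = - \frac{8 w}{12 w^{2} + 9}, which equals G'(w).

G(w) = \frac{1}{2} - \frac{\log{\left(4 w^{2} + 3 \right)}}{3}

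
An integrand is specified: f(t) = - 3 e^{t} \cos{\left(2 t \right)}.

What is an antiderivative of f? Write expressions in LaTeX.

Check any antiderivative F(t) by computing F'(t) and comparing it with f(t).
Check: d/dt[- \frac{6 e^{t} \sin{\left(2 t \right)}}{5} - \frac{3 e^{t} \cos{\left(2 t \right)}}{5}] = - 3 e^{t} \cos{\left(2 t \right)} = f(t).

An antiderivative is F(t) = - \frac{6 e^{t} \sin{\left(2 t \right)}}{5} - \frac{3 e^{t} \cos{\left(2 t \right)}}{5}.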